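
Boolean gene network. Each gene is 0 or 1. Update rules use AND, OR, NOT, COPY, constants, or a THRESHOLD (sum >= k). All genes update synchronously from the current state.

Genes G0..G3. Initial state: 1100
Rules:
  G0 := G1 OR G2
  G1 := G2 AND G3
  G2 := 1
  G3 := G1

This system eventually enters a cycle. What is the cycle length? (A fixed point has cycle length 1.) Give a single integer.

Answer: 2

Derivation:
Step 0: 1100
Step 1: G0=G1|G2=1|0=1 G1=G2&G3=0&0=0 G2=1(const) G3=G1=1 -> 1011
Step 2: G0=G1|G2=0|1=1 G1=G2&G3=1&1=1 G2=1(const) G3=G1=0 -> 1110
Step 3: G0=G1|G2=1|1=1 G1=G2&G3=1&0=0 G2=1(const) G3=G1=1 -> 1011
State from step 3 equals state from step 1 -> cycle length 2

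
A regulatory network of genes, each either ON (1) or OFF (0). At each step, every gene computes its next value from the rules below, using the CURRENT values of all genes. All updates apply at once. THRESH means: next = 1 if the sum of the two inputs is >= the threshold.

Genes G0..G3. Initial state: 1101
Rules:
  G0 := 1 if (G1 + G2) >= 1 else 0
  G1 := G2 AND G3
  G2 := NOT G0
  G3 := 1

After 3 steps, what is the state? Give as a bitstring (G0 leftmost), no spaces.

Step 1: G0=(1+0>=1)=1 G1=G2&G3=0&1=0 G2=NOT G0=NOT 1=0 G3=1(const) -> 1001
Step 2: G0=(0+0>=1)=0 G1=G2&G3=0&1=0 G2=NOT G0=NOT 1=0 G3=1(const) -> 0001
Step 3: G0=(0+0>=1)=0 G1=G2&G3=0&1=0 G2=NOT G0=NOT 0=1 G3=1(const) -> 0011

0011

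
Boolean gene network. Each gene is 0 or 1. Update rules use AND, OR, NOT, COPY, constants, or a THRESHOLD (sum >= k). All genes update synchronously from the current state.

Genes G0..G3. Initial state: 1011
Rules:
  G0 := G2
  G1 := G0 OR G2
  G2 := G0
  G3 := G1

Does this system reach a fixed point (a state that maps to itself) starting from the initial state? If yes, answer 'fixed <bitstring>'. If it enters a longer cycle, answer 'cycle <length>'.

Step 0: 1011
Step 1: G0=G2=1 G1=G0|G2=1|1=1 G2=G0=1 G3=G1=0 -> 1110
Step 2: G0=G2=1 G1=G0|G2=1|1=1 G2=G0=1 G3=G1=1 -> 1111
Step 3: G0=G2=1 G1=G0|G2=1|1=1 G2=G0=1 G3=G1=1 -> 1111
Fixed point reached at step 2: 1111

Answer: fixed 1111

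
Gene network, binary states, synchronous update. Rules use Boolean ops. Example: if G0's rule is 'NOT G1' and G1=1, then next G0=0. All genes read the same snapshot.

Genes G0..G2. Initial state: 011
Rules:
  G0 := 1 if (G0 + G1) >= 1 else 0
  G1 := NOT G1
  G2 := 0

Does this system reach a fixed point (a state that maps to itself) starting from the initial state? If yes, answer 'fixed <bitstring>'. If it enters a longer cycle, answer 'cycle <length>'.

Step 0: 011
Step 1: G0=(0+1>=1)=1 G1=NOT G1=NOT 1=0 G2=0(const) -> 100
Step 2: G0=(1+0>=1)=1 G1=NOT G1=NOT 0=1 G2=0(const) -> 110
Step 3: G0=(1+1>=1)=1 G1=NOT G1=NOT 1=0 G2=0(const) -> 100
Cycle of length 2 starting at step 1 -> no fixed point

Answer: cycle 2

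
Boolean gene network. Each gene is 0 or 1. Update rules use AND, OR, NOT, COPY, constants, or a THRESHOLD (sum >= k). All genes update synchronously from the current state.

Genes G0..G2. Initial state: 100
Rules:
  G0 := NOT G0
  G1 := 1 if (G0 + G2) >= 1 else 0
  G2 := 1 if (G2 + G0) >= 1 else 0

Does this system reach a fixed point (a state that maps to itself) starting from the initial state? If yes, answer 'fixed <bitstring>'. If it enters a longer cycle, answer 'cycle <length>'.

Answer: cycle 2

Derivation:
Step 0: 100
Step 1: G0=NOT G0=NOT 1=0 G1=(1+0>=1)=1 G2=(0+1>=1)=1 -> 011
Step 2: G0=NOT G0=NOT 0=1 G1=(0+1>=1)=1 G2=(1+0>=1)=1 -> 111
Step 3: G0=NOT G0=NOT 1=0 G1=(1+1>=1)=1 G2=(1+1>=1)=1 -> 011
Cycle of length 2 starting at step 1 -> no fixed point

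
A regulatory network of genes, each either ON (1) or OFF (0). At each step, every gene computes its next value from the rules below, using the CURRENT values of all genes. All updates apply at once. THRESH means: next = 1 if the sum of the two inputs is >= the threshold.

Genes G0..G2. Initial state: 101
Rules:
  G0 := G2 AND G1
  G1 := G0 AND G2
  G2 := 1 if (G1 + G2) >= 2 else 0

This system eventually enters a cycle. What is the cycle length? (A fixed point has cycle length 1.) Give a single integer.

Step 0: 101
Step 1: G0=G2&G1=1&0=0 G1=G0&G2=1&1=1 G2=(0+1>=2)=0 -> 010
Step 2: G0=G2&G1=0&1=0 G1=G0&G2=0&0=0 G2=(1+0>=2)=0 -> 000
Step 3: G0=G2&G1=0&0=0 G1=G0&G2=0&0=0 G2=(0+0>=2)=0 -> 000
State from step 3 equals state from step 2 -> cycle length 1

Answer: 1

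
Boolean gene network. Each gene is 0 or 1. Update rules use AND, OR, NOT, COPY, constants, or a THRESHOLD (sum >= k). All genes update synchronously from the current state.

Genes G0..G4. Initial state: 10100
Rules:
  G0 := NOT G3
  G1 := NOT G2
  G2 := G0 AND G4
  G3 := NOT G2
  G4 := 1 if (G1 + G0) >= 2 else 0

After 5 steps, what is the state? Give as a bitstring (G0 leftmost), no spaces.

Step 1: G0=NOT G3=NOT 0=1 G1=NOT G2=NOT 1=0 G2=G0&G4=1&0=0 G3=NOT G2=NOT 1=0 G4=(0+1>=2)=0 -> 10000
Step 2: G0=NOT G3=NOT 0=1 G1=NOT G2=NOT 0=1 G2=G0&G4=1&0=0 G3=NOT G2=NOT 0=1 G4=(0+1>=2)=0 -> 11010
Step 3: G0=NOT G3=NOT 1=0 G1=NOT G2=NOT 0=1 G2=G0&G4=1&0=0 G3=NOT G2=NOT 0=1 G4=(1+1>=2)=1 -> 01011
Step 4: G0=NOT G3=NOT 1=0 G1=NOT G2=NOT 0=1 G2=G0&G4=0&1=0 G3=NOT G2=NOT 0=1 G4=(1+0>=2)=0 -> 01010
Step 5: G0=NOT G3=NOT 1=0 G1=NOT G2=NOT 0=1 G2=G0&G4=0&0=0 G3=NOT G2=NOT 0=1 G4=(1+0>=2)=0 -> 01010

01010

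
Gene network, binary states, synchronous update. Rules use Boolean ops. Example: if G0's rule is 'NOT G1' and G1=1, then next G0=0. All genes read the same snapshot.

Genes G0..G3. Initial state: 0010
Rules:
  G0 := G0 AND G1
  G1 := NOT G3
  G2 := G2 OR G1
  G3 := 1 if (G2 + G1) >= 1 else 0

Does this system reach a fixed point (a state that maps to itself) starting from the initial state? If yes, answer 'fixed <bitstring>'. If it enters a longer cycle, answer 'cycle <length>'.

Answer: fixed 0011

Derivation:
Step 0: 0010
Step 1: G0=G0&G1=0&0=0 G1=NOT G3=NOT 0=1 G2=G2|G1=1|0=1 G3=(1+0>=1)=1 -> 0111
Step 2: G0=G0&G1=0&1=0 G1=NOT G3=NOT 1=0 G2=G2|G1=1|1=1 G3=(1+1>=1)=1 -> 0011
Step 3: G0=G0&G1=0&0=0 G1=NOT G3=NOT 1=0 G2=G2|G1=1|0=1 G3=(1+0>=1)=1 -> 0011
Fixed point reached at step 2: 0011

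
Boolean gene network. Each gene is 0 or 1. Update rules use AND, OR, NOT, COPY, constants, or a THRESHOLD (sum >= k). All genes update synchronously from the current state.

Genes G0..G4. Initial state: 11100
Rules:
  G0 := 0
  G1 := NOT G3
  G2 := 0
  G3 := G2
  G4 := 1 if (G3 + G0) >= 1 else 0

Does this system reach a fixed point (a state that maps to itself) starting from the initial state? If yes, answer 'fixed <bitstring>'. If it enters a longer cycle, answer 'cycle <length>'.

Step 0: 11100
Step 1: G0=0(const) G1=NOT G3=NOT 0=1 G2=0(const) G3=G2=1 G4=(0+1>=1)=1 -> 01011
Step 2: G0=0(const) G1=NOT G3=NOT 1=0 G2=0(const) G3=G2=0 G4=(1+0>=1)=1 -> 00001
Step 3: G0=0(const) G1=NOT G3=NOT 0=1 G2=0(const) G3=G2=0 G4=(0+0>=1)=0 -> 01000
Step 4: G0=0(const) G1=NOT G3=NOT 0=1 G2=0(const) G3=G2=0 G4=(0+0>=1)=0 -> 01000
Fixed point reached at step 3: 01000

Answer: fixed 01000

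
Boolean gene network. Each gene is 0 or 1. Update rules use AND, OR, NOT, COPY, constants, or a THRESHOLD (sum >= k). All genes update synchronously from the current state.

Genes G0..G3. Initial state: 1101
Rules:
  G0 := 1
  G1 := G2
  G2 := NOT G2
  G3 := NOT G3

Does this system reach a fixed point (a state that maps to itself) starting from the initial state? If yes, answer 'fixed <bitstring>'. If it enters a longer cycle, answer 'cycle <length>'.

Answer: cycle 2

Derivation:
Step 0: 1101
Step 1: G0=1(const) G1=G2=0 G2=NOT G2=NOT 0=1 G3=NOT G3=NOT 1=0 -> 1010
Step 2: G0=1(const) G1=G2=1 G2=NOT G2=NOT 1=0 G3=NOT G3=NOT 0=1 -> 1101
Cycle of length 2 starting at step 0 -> no fixed point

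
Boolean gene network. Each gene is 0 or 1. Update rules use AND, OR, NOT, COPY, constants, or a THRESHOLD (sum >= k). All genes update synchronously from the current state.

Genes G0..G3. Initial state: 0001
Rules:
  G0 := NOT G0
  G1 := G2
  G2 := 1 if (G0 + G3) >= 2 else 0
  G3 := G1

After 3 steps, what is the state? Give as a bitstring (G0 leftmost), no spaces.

Step 1: G0=NOT G0=NOT 0=1 G1=G2=0 G2=(0+1>=2)=0 G3=G1=0 -> 1000
Step 2: G0=NOT G0=NOT 1=0 G1=G2=0 G2=(1+0>=2)=0 G3=G1=0 -> 0000
Step 3: G0=NOT G0=NOT 0=1 G1=G2=0 G2=(0+0>=2)=0 G3=G1=0 -> 1000

1000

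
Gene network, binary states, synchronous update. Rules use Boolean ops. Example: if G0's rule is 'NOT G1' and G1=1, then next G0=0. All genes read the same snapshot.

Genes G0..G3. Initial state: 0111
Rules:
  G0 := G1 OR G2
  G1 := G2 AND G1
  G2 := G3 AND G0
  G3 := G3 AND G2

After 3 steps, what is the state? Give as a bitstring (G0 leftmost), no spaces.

Step 1: G0=G1|G2=1|1=1 G1=G2&G1=1&1=1 G2=G3&G0=1&0=0 G3=G3&G2=1&1=1 -> 1101
Step 2: G0=G1|G2=1|0=1 G1=G2&G1=0&1=0 G2=G3&G0=1&1=1 G3=G3&G2=1&0=0 -> 1010
Step 3: G0=G1|G2=0|1=1 G1=G2&G1=1&0=0 G2=G3&G0=0&1=0 G3=G3&G2=0&1=0 -> 1000

1000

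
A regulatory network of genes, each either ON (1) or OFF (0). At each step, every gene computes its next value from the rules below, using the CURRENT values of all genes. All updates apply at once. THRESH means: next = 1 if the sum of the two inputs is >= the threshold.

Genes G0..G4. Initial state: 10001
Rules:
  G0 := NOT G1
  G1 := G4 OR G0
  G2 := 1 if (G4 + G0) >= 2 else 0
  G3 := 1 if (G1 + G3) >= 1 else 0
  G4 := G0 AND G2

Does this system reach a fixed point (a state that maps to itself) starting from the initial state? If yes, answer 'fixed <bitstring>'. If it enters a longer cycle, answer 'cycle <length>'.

Answer: cycle 4

Derivation:
Step 0: 10001
Step 1: G0=NOT G1=NOT 0=1 G1=G4|G0=1|1=1 G2=(1+1>=2)=1 G3=(0+0>=1)=0 G4=G0&G2=1&0=0 -> 11100
Step 2: G0=NOT G1=NOT 1=0 G1=G4|G0=0|1=1 G2=(0+1>=2)=0 G3=(1+0>=1)=1 G4=G0&G2=1&1=1 -> 01011
Step 3: G0=NOT G1=NOT 1=0 G1=G4|G0=1|0=1 G2=(1+0>=2)=0 G3=(1+1>=1)=1 G4=G0&G2=0&0=0 -> 01010
Step 4: G0=NOT G1=NOT 1=0 G1=G4|G0=0|0=0 G2=(0+0>=2)=0 G3=(1+1>=1)=1 G4=G0&G2=0&0=0 -> 00010
Step 5: G0=NOT G1=NOT 0=1 G1=G4|G0=0|0=0 G2=(0+0>=2)=0 G3=(0+1>=1)=1 G4=G0&G2=0&0=0 -> 10010
Step 6: G0=NOT G1=NOT 0=1 G1=G4|G0=0|1=1 G2=(0+1>=2)=0 G3=(0+1>=1)=1 G4=G0&G2=1&0=0 -> 11010
Step 7: G0=NOT G1=NOT 1=0 G1=G4|G0=0|1=1 G2=(0+1>=2)=0 G3=(1+1>=1)=1 G4=G0&G2=1&0=0 -> 01010
Cycle of length 4 starting at step 3 -> no fixed point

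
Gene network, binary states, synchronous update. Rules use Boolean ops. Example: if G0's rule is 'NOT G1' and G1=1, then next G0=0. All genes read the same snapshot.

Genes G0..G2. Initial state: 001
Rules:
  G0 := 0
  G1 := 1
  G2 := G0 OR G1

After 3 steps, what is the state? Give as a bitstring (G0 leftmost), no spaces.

Step 1: G0=0(const) G1=1(const) G2=G0|G1=0|0=0 -> 010
Step 2: G0=0(const) G1=1(const) G2=G0|G1=0|1=1 -> 011
Step 3: G0=0(const) G1=1(const) G2=G0|G1=0|1=1 -> 011

011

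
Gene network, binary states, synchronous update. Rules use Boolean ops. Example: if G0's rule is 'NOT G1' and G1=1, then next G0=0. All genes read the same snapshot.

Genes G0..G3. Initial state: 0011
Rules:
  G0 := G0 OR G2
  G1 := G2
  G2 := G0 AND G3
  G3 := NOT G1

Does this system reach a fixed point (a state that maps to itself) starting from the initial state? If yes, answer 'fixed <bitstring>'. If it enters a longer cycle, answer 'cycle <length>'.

Step 0: 0011
Step 1: G0=G0|G2=0|1=1 G1=G2=1 G2=G0&G3=0&1=0 G3=NOT G1=NOT 0=1 -> 1101
Step 2: G0=G0|G2=1|0=1 G1=G2=0 G2=G0&G3=1&1=1 G3=NOT G1=NOT 1=0 -> 1010
Step 3: G0=G0|G2=1|1=1 G1=G2=1 G2=G0&G3=1&0=0 G3=NOT G1=NOT 0=1 -> 1101
Cycle of length 2 starting at step 1 -> no fixed point

Answer: cycle 2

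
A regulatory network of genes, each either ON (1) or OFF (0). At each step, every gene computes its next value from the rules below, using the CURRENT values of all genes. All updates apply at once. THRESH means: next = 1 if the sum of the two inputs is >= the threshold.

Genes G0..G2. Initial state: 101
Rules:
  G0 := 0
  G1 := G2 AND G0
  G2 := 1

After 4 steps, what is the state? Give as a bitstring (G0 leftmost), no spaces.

Step 1: G0=0(const) G1=G2&G0=1&1=1 G2=1(const) -> 011
Step 2: G0=0(const) G1=G2&G0=1&0=0 G2=1(const) -> 001
Step 3: G0=0(const) G1=G2&G0=1&0=0 G2=1(const) -> 001
Step 4: G0=0(const) G1=G2&G0=1&0=0 G2=1(const) -> 001

001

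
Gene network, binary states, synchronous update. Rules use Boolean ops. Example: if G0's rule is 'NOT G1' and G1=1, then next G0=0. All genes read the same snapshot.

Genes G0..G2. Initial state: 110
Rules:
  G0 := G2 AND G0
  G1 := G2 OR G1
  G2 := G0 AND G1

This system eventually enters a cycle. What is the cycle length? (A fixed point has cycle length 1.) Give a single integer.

Answer: 1

Derivation:
Step 0: 110
Step 1: G0=G2&G0=0&1=0 G1=G2|G1=0|1=1 G2=G0&G1=1&1=1 -> 011
Step 2: G0=G2&G0=1&0=0 G1=G2|G1=1|1=1 G2=G0&G1=0&1=0 -> 010
Step 3: G0=G2&G0=0&0=0 G1=G2|G1=0|1=1 G2=G0&G1=0&1=0 -> 010
State from step 3 equals state from step 2 -> cycle length 1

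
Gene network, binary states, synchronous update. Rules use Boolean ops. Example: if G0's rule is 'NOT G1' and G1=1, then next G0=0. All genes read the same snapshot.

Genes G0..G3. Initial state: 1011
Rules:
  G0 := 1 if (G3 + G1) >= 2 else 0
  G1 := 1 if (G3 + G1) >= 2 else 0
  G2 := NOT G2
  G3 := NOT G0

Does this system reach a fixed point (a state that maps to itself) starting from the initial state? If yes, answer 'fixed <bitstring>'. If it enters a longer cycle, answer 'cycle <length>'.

Step 0: 1011
Step 1: G0=(1+0>=2)=0 G1=(1+0>=2)=0 G2=NOT G2=NOT 1=0 G3=NOT G0=NOT 1=0 -> 0000
Step 2: G0=(0+0>=2)=0 G1=(0+0>=2)=0 G2=NOT G2=NOT 0=1 G3=NOT G0=NOT 0=1 -> 0011
Step 3: G0=(1+0>=2)=0 G1=(1+0>=2)=0 G2=NOT G2=NOT 1=0 G3=NOT G0=NOT 0=1 -> 0001
Step 4: G0=(1+0>=2)=0 G1=(1+0>=2)=0 G2=NOT G2=NOT 0=1 G3=NOT G0=NOT 0=1 -> 0011
Cycle of length 2 starting at step 2 -> no fixed point

Answer: cycle 2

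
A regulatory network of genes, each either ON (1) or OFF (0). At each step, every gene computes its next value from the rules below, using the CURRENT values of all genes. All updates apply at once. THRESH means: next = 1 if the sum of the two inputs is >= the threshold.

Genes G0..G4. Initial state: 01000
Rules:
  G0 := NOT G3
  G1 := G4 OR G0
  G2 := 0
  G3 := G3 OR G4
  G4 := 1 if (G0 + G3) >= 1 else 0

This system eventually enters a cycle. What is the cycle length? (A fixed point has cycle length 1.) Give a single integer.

Step 0: 01000
Step 1: G0=NOT G3=NOT 0=1 G1=G4|G0=0|0=0 G2=0(const) G3=G3|G4=0|0=0 G4=(0+0>=1)=0 -> 10000
Step 2: G0=NOT G3=NOT 0=1 G1=G4|G0=0|1=1 G2=0(const) G3=G3|G4=0|0=0 G4=(1+0>=1)=1 -> 11001
Step 3: G0=NOT G3=NOT 0=1 G1=G4|G0=1|1=1 G2=0(const) G3=G3|G4=0|1=1 G4=(1+0>=1)=1 -> 11011
Step 4: G0=NOT G3=NOT 1=0 G1=G4|G0=1|1=1 G2=0(const) G3=G3|G4=1|1=1 G4=(1+1>=1)=1 -> 01011
Step 5: G0=NOT G3=NOT 1=0 G1=G4|G0=1|0=1 G2=0(const) G3=G3|G4=1|1=1 G4=(0+1>=1)=1 -> 01011
State from step 5 equals state from step 4 -> cycle length 1

Answer: 1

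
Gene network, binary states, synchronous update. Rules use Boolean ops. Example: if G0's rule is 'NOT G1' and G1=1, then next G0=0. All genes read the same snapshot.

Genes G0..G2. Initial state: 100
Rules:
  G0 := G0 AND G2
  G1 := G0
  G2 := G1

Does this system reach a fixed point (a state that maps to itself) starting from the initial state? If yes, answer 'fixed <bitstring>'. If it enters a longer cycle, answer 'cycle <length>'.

Step 0: 100
Step 1: G0=G0&G2=1&0=0 G1=G0=1 G2=G1=0 -> 010
Step 2: G0=G0&G2=0&0=0 G1=G0=0 G2=G1=1 -> 001
Step 3: G0=G0&G2=0&1=0 G1=G0=0 G2=G1=0 -> 000
Step 4: G0=G0&G2=0&0=0 G1=G0=0 G2=G1=0 -> 000
Fixed point reached at step 3: 000

Answer: fixed 000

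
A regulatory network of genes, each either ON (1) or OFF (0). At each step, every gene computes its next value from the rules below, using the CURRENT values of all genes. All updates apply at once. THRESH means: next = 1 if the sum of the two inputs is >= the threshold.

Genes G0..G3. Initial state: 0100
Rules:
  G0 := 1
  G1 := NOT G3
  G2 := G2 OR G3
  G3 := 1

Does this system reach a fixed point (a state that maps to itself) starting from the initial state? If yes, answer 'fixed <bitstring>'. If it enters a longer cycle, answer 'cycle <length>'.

Answer: fixed 1011

Derivation:
Step 0: 0100
Step 1: G0=1(const) G1=NOT G3=NOT 0=1 G2=G2|G3=0|0=0 G3=1(const) -> 1101
Step 2: G0=1(const) G1=NOT G3=NOT 1=0 G2=G2|G3=0|1=1 G3=1(const) -> 1011
Step 3: G0=1(const) G1=NOT G3=NOT 1=0 G2=G2|G3=1|1=1 G3=1(const) -> 1011
Fixed point reached at step 2: 1011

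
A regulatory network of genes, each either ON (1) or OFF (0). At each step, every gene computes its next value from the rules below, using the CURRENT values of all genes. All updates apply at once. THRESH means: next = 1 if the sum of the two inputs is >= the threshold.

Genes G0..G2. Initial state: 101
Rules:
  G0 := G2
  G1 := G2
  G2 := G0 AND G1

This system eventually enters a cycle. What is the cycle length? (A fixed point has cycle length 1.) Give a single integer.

Step 0: 101
Step 1: G0=G2=1 G1=G2=1 G2=G0&G1=1&0=0 -> 110
Step 2: G0=G2=0 G1=G2=0 G2=G0&G1=1&1=1 -> 001
Step 3: G0=G2=1 G1=G2=1 G2=G0&G1=0&0=0 -> 110
State from step 3 equals state from step 1 -> cycle length 2

Answer: 2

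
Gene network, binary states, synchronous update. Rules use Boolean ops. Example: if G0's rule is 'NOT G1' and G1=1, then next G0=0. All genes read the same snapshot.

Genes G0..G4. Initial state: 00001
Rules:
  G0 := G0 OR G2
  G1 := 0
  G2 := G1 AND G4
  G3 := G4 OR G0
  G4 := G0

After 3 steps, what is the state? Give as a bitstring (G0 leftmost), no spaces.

Step 1: G0=G0|G2=0|0=0 G1=0(const) G2=G1&G4=0&1=0 G3=G4|G0=1|0=1 G4=G0=0 -> 00010
Step 2: G0=G0|G2=0|0=0 G1=0(const) G2=G1&G4=0&0=0 G3=G4|G0=0|0=0 G4=G0=0 -> 00000
Step 3: G0=G0|G2=0|0=0 G1=0(const) G2=G1&G4=0&0=0 G3=G4|G0=0|0=0 G4=G0=0 -> 00000

00000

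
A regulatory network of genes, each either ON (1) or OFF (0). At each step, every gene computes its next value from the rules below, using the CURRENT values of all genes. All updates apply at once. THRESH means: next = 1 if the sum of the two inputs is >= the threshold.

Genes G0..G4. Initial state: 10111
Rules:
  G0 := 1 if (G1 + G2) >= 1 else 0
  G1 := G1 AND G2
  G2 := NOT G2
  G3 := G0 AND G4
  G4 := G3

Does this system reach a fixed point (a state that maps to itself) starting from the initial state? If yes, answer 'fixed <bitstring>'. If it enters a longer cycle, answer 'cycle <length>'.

Step 0: 10111
Step 1: G0=(0+1>=1)=1 G1=G1&G2=0&1=0 G2=NOT G2=NOT 1=0 G3=G0&G4=1&1=1 G4=G3=1 -> 10011
Step 2: G0=(0+0>=1)=0 G1=G1&G2=0&0=0 G2=NOT G2=NOT 0=1 G3=G0&G4=1&1=1 G4=G3=1 -> 00111
Step 3: G0=(0+1>=1)=1 G1=G1&G2=0&1=0 G2=NOT G2=NOT 1=0 G3=G0&G4=0&1=0 G4=G3=1 -> 10001
Step 4: G0=(0+0>=1)=0 G1=G1&G2=0&0=0 G2=NOT G2=NOT 0=1 G3=G0&G4=1&1=1 G4=G3=0 -> 00110
Step 5: G0=(0+1>=1)=1 G1=G1&G2=0&1=0 G2=NOT G2=NOT 1=0 G3=G0&G4=0&0=0 G4=G3=1 -> 10001
Cycle of length 2 starting at step 3 -> no fixed point

Answer: cycle 2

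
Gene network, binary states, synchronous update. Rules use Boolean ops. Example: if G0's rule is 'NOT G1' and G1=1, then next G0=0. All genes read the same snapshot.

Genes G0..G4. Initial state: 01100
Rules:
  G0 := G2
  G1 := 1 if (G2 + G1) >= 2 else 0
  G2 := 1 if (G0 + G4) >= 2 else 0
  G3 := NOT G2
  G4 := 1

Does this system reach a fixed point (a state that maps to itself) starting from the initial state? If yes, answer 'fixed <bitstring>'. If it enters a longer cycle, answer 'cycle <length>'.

Step 0: 01100
Step 1: G0=G2=1 G1=(1+1>=2)=1 G2=(0+0>=2)=0 G3=NOT G2=NOT 1=0 G4=1(const) -> 11001
Step 2: G0=G2=0 G1=(0+1>=2)=0 G2=(1+1>=2)=1 G3=NOT G2=NOT 0=1 G4=1(const) -> 00111
Step 3: G0=G2=1 G1=(1+0>=2)=0 G2=(0+1>=2)=0 G3=NOT G2=NOT 1=0 G4=1(const) -> 10001
Step 4: G0=G2=0 G1=(0+0>=2)=0 G2=(1+1>=2)=1 G3=NOT G2=NOT 0=1 G4=1(const) -> 00111
Cycle of length 2 starting at step 2 -> no fixed point

Answer: cycle 2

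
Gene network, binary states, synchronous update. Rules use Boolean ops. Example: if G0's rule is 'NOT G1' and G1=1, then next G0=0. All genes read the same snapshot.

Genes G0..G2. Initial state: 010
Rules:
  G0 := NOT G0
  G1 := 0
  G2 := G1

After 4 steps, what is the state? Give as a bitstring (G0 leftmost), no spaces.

Step 1: G0=NOT G0=NOT 0=1 G1=0(const) G2=G1=1 -> 101
Step 2: G0=NOT G0=NOT 1=0 G1=0(const) G2=G1=0 -> 000
Step 3: G0=NOT G0=NOT 0=1 G1=0(const) G2=G1=0 -> 100
Step 4: G0=NOT G0=NOT 1=0 G1=0(const) G2=G1=0 -> 000

000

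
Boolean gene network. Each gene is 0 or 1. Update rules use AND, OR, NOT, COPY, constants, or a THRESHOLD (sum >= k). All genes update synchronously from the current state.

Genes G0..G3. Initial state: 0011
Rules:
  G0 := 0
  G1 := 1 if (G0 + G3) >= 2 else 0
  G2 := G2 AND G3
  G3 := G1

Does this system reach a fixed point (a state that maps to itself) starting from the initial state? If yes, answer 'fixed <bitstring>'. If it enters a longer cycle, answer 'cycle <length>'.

Step 0: 0011
Step 1: G0=0(const) G1=(0+1>=2)=0 G2=G2&G3=1&1=1 G3=G1=0 -> 0010
Step 2: G0=0(const) G1=(0+0>=2)=0 G2=G2&G3=1&0=0 G3=G1=0 -> 0000
Step 3: G0=0(const) G1=(0+0>=2)=0 G2=G2&G3=0&0=0 G3=G1=0 -> 0000
Fixed point reached at step 2: 0000

Answer: fixed 0000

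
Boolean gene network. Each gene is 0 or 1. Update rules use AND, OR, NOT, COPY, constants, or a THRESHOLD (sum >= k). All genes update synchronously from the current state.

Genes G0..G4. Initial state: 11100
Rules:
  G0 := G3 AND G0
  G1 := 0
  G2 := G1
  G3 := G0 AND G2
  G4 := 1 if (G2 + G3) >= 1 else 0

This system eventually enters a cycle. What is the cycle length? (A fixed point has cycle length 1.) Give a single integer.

Answer: 1

Derivation:
Step 0: 11100
Step 1: G0=G3&G0=0&1=0 G1=0(const) G2=G1=1 G3=G0&G2=1&1=1 G4=(1+0>=1)=1 -> 00111
Step 2: G0=G3&G0=1&0=0 G1=0(const) G2=G1=0 G3=G0&G2=0&1=0 G4=(1+1>=1)=1 -> 00001
Step 3: G0=G3&G0=0&0=0 G1=0(const) G2=G1=0 G3=G0&G2=0&0=0 G4=(0+0>=1)=0 -> 00000
Step 4: G0=G3&G0=0&0=0 G1=0(const) G2=G1=0 G3=G0&G2=0&0=0 G4=(0+0>=1)=0 -> 00000
State from step 4 equals state from step 3 -> cycle length 1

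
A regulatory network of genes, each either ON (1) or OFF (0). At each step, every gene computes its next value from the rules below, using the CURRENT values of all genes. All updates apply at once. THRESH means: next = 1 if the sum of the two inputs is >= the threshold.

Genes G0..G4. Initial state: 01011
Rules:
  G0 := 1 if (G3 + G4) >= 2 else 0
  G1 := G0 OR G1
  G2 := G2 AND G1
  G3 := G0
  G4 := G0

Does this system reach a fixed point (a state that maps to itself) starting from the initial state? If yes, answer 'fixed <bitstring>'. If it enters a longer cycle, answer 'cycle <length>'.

Step 0: 01011
Step 1: G0=(1+1>=2)=1 G1=G0|G1=0|1=1 G2=G2&G1=0&1=0 G3=G0=0 G4=G0=0 -> 11000
Step 2: G0=(0+0>=2)=0 G1=G0|G1=1|1=1 G2=G2&G1=0&1=0 G3=G0=1 G4=G0=1 -> 01011
Cycle of length 2 starting at step 0 -> no fixed point

Answer: cycle 2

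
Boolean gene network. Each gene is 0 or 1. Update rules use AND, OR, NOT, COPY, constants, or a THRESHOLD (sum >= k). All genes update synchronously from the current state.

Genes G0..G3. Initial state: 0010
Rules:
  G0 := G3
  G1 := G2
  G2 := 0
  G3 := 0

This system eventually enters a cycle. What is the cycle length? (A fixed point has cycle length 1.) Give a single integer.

Step 0: 0010
Step 1: G0=G3=0 G1=G2=1 G2=0(const) G3=0(const) -> 0100
Step 2: G0=G3=0 G1=G2=0 G2=0(const) G3=0(const) -> 0000
Step 3: G0=G3=0 G1=G2=0 G2=0(const) G3=0(const) -> 0000
State from step 3 equals state from step 2 -> cycle length 1

Answer: 1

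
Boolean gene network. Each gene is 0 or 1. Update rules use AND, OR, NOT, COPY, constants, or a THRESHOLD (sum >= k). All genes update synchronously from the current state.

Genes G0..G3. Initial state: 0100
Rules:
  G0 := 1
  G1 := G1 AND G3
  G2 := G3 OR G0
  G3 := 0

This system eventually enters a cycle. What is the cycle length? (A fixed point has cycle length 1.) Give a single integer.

Answer: 1

Derivation:
Step 0: 0100
Step 1: G0=1(const) G1=G1&G3=1&0=0 G2=G3|G0=0|0=0 G3=0(const) -> 1000
Step 2: G0=1(const) G1=G1&G3=0&0=0 G2=G3|G0=0|1=1 G3=0(const) -> 1010
Step 3: G0=1(const) G1=G1&G3=0&0=0 G2=G3|G0=0|1=1 G3=0(const) -> 1010
State from step 3 equals state from step 2 -> cycle length 1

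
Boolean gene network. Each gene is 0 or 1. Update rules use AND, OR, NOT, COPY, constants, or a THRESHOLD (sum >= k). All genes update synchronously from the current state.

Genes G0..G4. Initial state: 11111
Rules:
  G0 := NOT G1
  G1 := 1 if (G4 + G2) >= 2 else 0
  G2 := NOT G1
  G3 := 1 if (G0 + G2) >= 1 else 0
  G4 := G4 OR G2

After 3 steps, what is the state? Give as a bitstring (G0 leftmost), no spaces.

Step 1: G0=NOT G1=NOT 1=0 G1=(1+1>=2)=1 G2=NOT G1=NOT 1=0 G3=(1+1>=1)=1 G4=G4|G2=1|1=1 -> 01011
Step 2: G0=NOT G1=NOT 1=0 G1=(1+0>=2)=0 G2=NOT G1=NOT 1=0 G3=(0+0>=1)=0 G4=G4|G2=1|0=1 -> 00001
Step 3: G0=NOT G1=NOT 0=1 G1=(1+0>=2)=0 G2=NOT G1=NOT 0=1 G3=(0+0>=1)=0 G4=G4|G2=1|0=1 -> 10101

10101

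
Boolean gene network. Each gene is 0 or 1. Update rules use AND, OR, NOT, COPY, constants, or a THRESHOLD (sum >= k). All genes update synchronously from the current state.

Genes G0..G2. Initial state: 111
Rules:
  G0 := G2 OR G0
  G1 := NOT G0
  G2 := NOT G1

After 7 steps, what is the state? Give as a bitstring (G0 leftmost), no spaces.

Step 1: G0=G2|G0=1|1=1 G1=NOT G0=NOT 1=0 G2=NOT G1=NOT 1=0 -> 100
Step 2: G0=G2|G0=0|1=1 G1=NOT G0=NOT 1=0 G2=NOT G1=NOT 0=1 -> 101
Step 3: G0=G2|G0=1|1=1 G1=NOT G0=NOT 1=0 G2=NOT G1=NOT 0=1 -> 101
Step 4: G0=G2|G0=1|1=1 G1=NOT G0=NOT 1=0 G2=NOT G1=NOT 0=1 -> 101
Step 5: G0=G2|G0=1|1=1 G1=NOT G0=NOT 1=0 G2=NOT G1=NOT 0=1 -> 101
Step 6: G0=G2|G0=1|1=1 G1=NOT G0=NOT 1=0 G2=NOT G1=NOT 0=1 -> 101
Step 7: G0=G2|G0=1|1=1 G1=NOT G0=NOT 1=0 G2=NOT G1=NOT 0=1 -> 101

101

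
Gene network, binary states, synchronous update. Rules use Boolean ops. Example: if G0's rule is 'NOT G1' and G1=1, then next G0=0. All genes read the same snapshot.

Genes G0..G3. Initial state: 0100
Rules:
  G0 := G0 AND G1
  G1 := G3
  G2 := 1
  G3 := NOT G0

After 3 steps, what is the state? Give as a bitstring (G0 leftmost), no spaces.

Step 1: G0=G0&G1=0&1=0 G1=G3=0 G2=1(const) G3=NOT G0=NOT 0=1 -> 0011
Step 2: G0=G0&G1=0&0=0 G1=G3=1 G2=1(const) G3=NOT G0=NOT 0=1 -> 0111
Step 3: G0=G0&G1=0&1=0 G1=G3=1 G2=1(const) G3=NOT G0=NOT 0=1 -> 0111

0111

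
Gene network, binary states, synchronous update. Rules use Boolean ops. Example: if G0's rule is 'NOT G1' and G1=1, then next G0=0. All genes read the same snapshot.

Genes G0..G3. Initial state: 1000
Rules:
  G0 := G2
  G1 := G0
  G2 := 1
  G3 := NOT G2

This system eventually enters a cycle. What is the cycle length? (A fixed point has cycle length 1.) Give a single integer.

Step 0: 1000
Step 1: G0=G2=0 G1=G0=1 G2=1(const) G3=NOT G2=NOT 0=1 -> 0111
Step 2: G0=G2=1 G1=G0=0 G2=1(const) G3=NOT G2=NOT 1=0 -> 1010
Step 3: G0=G2=1 G1=G0=1 G2=1(const) G3=NOT G2=NOT 1=0 -> 1110
Step 4: G0=G2=1 G1=G0=1 G2=1(const) G3=NOT G2=NOT 1=0 -> 1110
State from step 4 equals state from step 3 -> cycle length 1

Answer: 1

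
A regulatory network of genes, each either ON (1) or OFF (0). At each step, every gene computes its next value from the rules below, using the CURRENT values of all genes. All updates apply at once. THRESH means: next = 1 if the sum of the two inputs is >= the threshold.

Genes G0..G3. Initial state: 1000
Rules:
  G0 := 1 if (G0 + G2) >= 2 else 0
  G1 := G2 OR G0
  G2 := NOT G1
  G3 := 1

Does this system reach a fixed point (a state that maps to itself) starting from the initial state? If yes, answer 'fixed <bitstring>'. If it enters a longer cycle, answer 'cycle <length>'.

Answer: cycle 4

Derivation:
Step 0: 1000
Step 1: G0=(1+0>=2)=0 G1=G2|G0=0|1=1 G2=NOT G1=NOT 0=1 G3=1(const) -> 0111
Step 2: G0=(0+1>=2)=0 G1=G2|G0=1|0=1 G2=NOT G1=NOT 1=0 G3=1(const) -> 0101
Step 3: G0=(0+0>=2)=0 G1=G2|G0=0|0=0 G2=NOT G1=NOT 1=0 G3=1(const) -> 0001
Step 4: G0=(0+0>=2)=0 G1=G2|G0=0|0=0 G2=NOT G1=NOT 0=1 G3=1(const) -> 0011
Step 5: G0=(0+1>=2)=0 G1=G2|G0=1|0=1 G2=NOT G1=NOT 0=1 G3=1(const) -> 0111
Cycle of length 4 starting at step 1 -> no fixed point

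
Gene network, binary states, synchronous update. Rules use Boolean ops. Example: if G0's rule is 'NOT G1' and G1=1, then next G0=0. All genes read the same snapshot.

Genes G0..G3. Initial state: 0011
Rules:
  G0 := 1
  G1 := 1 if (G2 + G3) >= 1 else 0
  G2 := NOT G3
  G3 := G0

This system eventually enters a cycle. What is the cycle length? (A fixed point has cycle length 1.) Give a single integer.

Step 0: 0011
Step 1: G0=1(const) G1=(1+1>=1)=1 G2=NOT G3=NOT 1=0 G3=G0=0 -> 1100
Step 2: G0=1(const) G1=(0+0>=1)=0 G2=NOT G3=NOT 0=1 G3=G0=1 -> 1011
Step 3: G0=1(const) G1=(1+1>=1)=1 G2=NOT G3=NOT 1=0 G3=G0=1 -> 1101
Step 4: G0=1(const) G1=(0+1>=1)=1 G2=NOT G3=NOT 1=0 G3=G0=1 -> 1101
State from step 4 equals state from step 3 -> cycle length 1

Answer: 1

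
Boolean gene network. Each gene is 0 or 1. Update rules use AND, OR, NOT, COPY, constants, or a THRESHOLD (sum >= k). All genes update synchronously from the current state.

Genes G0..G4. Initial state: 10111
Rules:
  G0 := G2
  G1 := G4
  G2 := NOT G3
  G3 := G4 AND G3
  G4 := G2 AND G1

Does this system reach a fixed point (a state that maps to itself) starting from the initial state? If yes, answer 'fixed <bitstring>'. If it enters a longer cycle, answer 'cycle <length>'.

Answer: fixed 10100

Derivation:
Step 0: 10111
Step 1: G0=G2=1 G1=G4=1 G2=NOT G3=NOT 1=0 G3=G4&G3=1&1=1 G4=G2&G1=1&0=0 -> 11010
Step 2: G0=G2=0 G1=G4=0 G2=NOT G3=NOT 1=0 G3=G4&G3=0&1=0 G4=G2&G1=0&1=0 -> 00000
Step 3: G0=G2=0 G1=G4=0 G2=NOT G3=NOT 0=1 G3=G4&G3=0&0=0 G4=G2&G1=0&0=0 -> 00100
Step 4: G0=G2=1 G1=G4=0 G2=NOT G3=NOT 0=1 G3=G4&G3=0&0=0 G4=G2&G1=1&0=0 -> 10100
Step 5: G0=G2=1 G1=G4=0 G2=NOT G3=NOT 0=1 G3=G4&G3=0&0=0 G4=G2&G1=1&0=0 -> 10100
Fixed point reached at step 4: 10100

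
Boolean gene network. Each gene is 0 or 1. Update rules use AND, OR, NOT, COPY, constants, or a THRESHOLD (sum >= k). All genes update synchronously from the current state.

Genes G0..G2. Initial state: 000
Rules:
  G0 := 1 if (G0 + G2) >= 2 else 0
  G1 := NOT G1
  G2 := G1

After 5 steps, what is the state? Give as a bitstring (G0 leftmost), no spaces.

Step 1: G0=(0+0>=2)=0 G1=NOT G1=NOT 0=1 G2=G1=0 -> 010
Step 2: G0=(0+0>=2)=0 G1=NOT G1=NOT 1=0 G2=G1=1 -> 001
Step 3: G0=(0+1>=2)=0 G1=NOT G1=NOT 0=1 G2=G1=0 -> 010
Step 4: G0=(0+0>=2)=0 G1=NOT G1=NOT 1=0 G2=G1=1 -> 001
Step 5: G0=(0+1>=2)=0 G1=NOT G1=NOT 0=1 G2=G1=0 -> 010

010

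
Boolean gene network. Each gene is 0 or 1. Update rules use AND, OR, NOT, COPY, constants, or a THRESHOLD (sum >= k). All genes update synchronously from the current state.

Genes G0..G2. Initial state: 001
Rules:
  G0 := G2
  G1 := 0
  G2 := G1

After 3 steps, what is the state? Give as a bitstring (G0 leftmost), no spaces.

Step 1: G0=G2=1 G1=0(const) G2=G1=0 -> 100
Step 2: G0=G2=0 G1=0(const) G2=G1=0 -> 000
Step 3: G0=G2=0 G1=0(const) G2=G1=0 -> 000

000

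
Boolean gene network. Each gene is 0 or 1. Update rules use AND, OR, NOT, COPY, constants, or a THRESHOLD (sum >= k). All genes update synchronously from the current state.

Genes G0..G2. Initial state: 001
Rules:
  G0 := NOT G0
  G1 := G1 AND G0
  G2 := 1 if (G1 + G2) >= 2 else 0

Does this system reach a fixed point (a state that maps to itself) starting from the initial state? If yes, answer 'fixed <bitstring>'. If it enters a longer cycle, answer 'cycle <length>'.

Answer: cycle 2

Derivation:
Step 0: 001
Step 1: G0=NOT G0=NOT 0=1 G1=G1&G0=0&0=0 G2=(0+1>=2)=0 -> 100
Step 2: G0=NOT G0=NOT 1=0 G1=G1&G0=0&1=0 G2=(0+0>=2)=0 -> 000
Step 3: G0=NOT G0=NOT 0=1 G1=G1&G0=0&0=0 G2=(0+0>=2)=0 -> 100
Cycle of length 2 starting at step 1 -> no fixed point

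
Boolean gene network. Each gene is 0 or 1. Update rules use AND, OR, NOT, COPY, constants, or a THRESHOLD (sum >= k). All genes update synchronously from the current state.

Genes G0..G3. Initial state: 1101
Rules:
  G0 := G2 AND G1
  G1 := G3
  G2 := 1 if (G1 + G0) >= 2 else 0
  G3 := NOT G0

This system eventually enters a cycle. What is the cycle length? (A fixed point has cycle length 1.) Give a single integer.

Step 0: 1101
Step 1: G0=G2&G1=0&1=0 G1=G3=1 G2=(1+1>=2)=1 G3=NOT G0=NOT 1=0 -> 0110
Step 2: G0=G2&G1=1&1=1 G1=G3=0 G2=(1+0>=2)=0 G3=NOT G0=NOT 0=1 -> 1001
Step 3: G0=G2&G1=0&0=0 G1=G3=1 G2=(0+1>=2)=0 G3=NOT G0=NOT 1=0 -> 0100
Step 4: G0=G2&G1=0&1=0 G1=G3=0 G2=(1+0>=2)=0 G3=NOT G0=NOT 0=1 -> 0001
Step 5: G0=G2&G1=0&0=0 G1=G3=1 G2=(0+0>=2)=0 G3=NOT G0=NOT 0=1 -> 0101
Step 6: G0=G2&G1=0&1=0 G1=G3=1 G2=(1+0>=2)=0 G3=NOT G0=NOT 0=1 -> 0101
State from step 6 equals state from step 5 -> cycle length 1

Answer: 1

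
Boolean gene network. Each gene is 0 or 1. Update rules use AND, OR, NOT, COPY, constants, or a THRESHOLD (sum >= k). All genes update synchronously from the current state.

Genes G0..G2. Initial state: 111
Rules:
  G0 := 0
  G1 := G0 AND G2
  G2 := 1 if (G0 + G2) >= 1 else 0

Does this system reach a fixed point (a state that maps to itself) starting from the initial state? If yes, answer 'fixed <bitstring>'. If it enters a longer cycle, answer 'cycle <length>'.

Step 0: 111
Step 1: G0=0(const) G1=G0&G2=1&1=1 G2=(1+1>=1)=1 -> 011
Step 2: G0=0(const) G1=G0&G2=0&1=0 G2=(0+1>=1)=1 -> 001
Step 3: G0=0(const) G1=G0&G2=0&1=0 G2=(0+1>=1)=1 -> 001
Fixed point reached at step 2: 001

Answer: fixed 001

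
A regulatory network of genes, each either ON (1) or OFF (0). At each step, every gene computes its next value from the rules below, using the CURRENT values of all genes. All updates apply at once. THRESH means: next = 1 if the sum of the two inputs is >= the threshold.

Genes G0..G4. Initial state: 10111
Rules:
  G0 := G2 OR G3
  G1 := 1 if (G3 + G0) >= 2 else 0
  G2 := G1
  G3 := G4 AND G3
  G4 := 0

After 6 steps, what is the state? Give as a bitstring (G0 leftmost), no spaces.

Step 1: G0=G2|G3=1|1=1 G1=(1+1>=2)=1 G2=G1=0 G3=G4&G3=1&1=1 G4=0(const) -> 11010
Step 2: G0=G2|G3=0|1=1 G1=(1+1>=2)=1 G2=G1=1 G3=G4&G3=0&1=0 G4=0(const) -> 11100
Step 3: G0=G2|G3=1|0=1 G1=(0+1>=2)=0 G2=G1=1 G3=G4&G3=0&0=0 G4=0(const) -> 10100
Step 4: G0=G2|G3=1|0=1 G1=(0+1>=2)=0 G2=G1=0 G3=G4&G3=0&0=0 G4=0(const) -> 10000
Step 5: G0=G2|G3=0|0=0 G1=(0+1>=2)=0 G2=G1=0 G3=G4&G3=0&0=0 G4=0(const) -> 00000
Step 6: G0=G2|G3=0|0=0 G1=(0+0>=2)=0 G2=G1=0 G3=G4&G3=0&0=0 G4=0(const) -> 00000

00000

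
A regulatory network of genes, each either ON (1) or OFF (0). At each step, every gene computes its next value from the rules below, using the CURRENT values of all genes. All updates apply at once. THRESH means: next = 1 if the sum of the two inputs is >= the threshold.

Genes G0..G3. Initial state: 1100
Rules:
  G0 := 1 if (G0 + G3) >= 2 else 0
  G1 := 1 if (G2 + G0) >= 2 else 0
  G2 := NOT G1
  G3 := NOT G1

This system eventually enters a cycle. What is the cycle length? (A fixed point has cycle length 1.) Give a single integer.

Step 0: 1100
Step 1: G0=(1+0>=2)=0 G1=(0+1>=2)=0 G2=NOT G1=NOT 1=0 G3=NOT G1=NOT 1=0 -> 0000
Step 2: G0=(0+0>=2)=0 G1=(0+0>=2)=0 G2=NOT G1=NOT 0=1 G3=NOT G1=NOT 0=1 -> 0011
Step 3: G0=(0+1>=2)=0 G1=(1+0>=2)=0 G2=NOT G1=NOT 0=1 G3=NOT G1=NOT 0=1 -> 0011
State from step 3 equals state from step 2 -> cycle length 1

Answer: 1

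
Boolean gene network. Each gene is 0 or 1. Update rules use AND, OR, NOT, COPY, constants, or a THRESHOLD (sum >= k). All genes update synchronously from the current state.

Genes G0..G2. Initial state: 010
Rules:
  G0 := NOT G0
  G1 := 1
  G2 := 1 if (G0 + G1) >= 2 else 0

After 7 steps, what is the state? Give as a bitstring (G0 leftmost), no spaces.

Step 1: G0=NOT G0=NOT 0=1 G1=1(const) G2=(0+1>=2)=0 -> 110
Step 2: G0=NOT G0=NOT 1=0 G1=1(const) G2=(1+1>=2)=1 -> 011
Step 3: G0=NOT G0=NOT 0=1 G1=1(const) G2=(0+1>=2)=0 -> 110
Step 4: G0=NOT G0=NOT 1=0 G1=1(const) G2=(1+1>=2)=1 -> 011
Step 5: G0=NOT G0=NOT 0=1 G1=1(const) G2=(0+1>=2)=0 -> 110
Step 6: G0=NOT G0=NOT 1=0 G1=1(const) G2=(1+1>=2)=1 -> 011
Step 7: G0=NOT G0=NOT 0=1 G1=1(const) G2=(0+1>=2)=0 -> 110

110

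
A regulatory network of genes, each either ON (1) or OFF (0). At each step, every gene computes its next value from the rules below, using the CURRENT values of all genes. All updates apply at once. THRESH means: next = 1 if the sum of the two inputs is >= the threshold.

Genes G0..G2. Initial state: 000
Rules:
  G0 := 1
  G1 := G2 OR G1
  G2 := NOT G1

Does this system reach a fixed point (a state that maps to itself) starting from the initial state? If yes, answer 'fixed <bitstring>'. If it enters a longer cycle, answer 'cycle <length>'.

Answer: fixed 110

Derivation:
Step 0: 000
Step 1: G0=1(const) G1=G2|G1=0|0=0 G2=NOT G1=NOT 0=1 -> 101
Step 2: G0=1(const) G1=G2|G1=1|0=1 G2=NOT G1=NOT 0=1 -> 111
Step 3: G0=1(const) G1=G2|G1=1|1=1 G2=NOT G1=NOT 1=0 -> 110
Step 4: G0=1(const) G1=G2|G1=0|1=1 G2=NOT G1=NOT 1=0 -> 110
Fixed point reached at step 3: 110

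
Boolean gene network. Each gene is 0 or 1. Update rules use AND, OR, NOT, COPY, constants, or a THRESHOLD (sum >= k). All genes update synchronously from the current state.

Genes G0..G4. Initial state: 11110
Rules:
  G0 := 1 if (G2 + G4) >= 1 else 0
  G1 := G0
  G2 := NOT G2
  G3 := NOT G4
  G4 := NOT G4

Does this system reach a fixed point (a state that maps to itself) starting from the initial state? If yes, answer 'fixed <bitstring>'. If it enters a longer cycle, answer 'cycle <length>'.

Answer: cycle 2

Derivation:
Step 0: 11110
Step 1: G0=(1+0>=1)=1 G1=G0=1 G2=NOT G2=NOT 1=0 G3=NOT G4=NOT 0=1 G4=NOT G4=NOT 0=1 -> 11011
Step 2: G0=(0+1>=1)=1 G1=G0=1 G2=NOT G2=NOT 0=1 G3=NOT G4=NOT 1=0 G4=NOT G4=NOT 1=0 -> 11100
Step 3: G0=(1+0>=1)=1 G1=G0=1 G2=NOT G2=NOT 1=0 G3=NOT G4=NOT 0=1 G4=NOT G4=NOT 0=1 -> 11011
Cycle of length 2 starting at step 1 -> no fixed point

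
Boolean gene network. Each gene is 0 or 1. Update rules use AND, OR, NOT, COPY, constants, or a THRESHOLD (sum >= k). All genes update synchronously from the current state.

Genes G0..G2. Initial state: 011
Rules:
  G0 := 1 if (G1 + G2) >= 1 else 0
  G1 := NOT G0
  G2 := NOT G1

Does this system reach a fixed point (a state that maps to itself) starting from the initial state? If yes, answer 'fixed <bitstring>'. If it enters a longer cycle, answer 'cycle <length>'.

Step 0: 011
Step 1: G0=(1+1>=1)=1 G1=NOT G0=NOT 0=1 G2=NOT G1=NOT 1=0 -> 110
Step 2: G0=(1+0>=1)=1 G1=NOT G0=NOT 1=0 G2=NOT G1=NOT 1=0 -> 100
Step 3: G0=(0+0>=1)=0 G1=NOT G0=NOT 1=0 G2=NOT G1=NOT 0=1 -> 001
Step 4: G0=(0+1>=1)=1 G1=NOT G0=NOT 0=1 G2=NOT G1=NOT 0=1 -> 111
Step 5: G0=(1+1>=1)=1 G1=NOT G0=NOT 1=0 G2=NOT G1=NOT 1=0 -> 100
Cycle of length 3 starting at step 2 -> no fixed point

Answer: cycle 3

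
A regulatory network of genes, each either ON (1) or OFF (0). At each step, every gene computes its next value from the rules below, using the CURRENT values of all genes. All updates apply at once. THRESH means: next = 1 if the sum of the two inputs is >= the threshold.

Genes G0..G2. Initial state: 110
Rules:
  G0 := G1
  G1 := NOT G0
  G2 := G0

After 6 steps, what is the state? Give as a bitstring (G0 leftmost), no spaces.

Step 1: G0=G1=1 G1=NOT G0=NOT 1=0 G2=G0=1 -> 101
Step 2: G0=G1=0 G1=NOT G0=NOT 1=0 G2=G0=1 -> 001
Step 3: G0=G1=0 G1=NOT G0=NOT 0=1 G2=G0=0 -> 010
Step 4: G0=G1=1 G1=NOT G0=NOT 0=1 G2=G0=0 -> 110
Step 5: G0=G1=1 G1=NOT G0=NOT 1=0 G2=G0=1 -> 101
Step 6: G0=G1=0 G1=NOT G0=NOT 1=0 G2=G0=1 -> 001

001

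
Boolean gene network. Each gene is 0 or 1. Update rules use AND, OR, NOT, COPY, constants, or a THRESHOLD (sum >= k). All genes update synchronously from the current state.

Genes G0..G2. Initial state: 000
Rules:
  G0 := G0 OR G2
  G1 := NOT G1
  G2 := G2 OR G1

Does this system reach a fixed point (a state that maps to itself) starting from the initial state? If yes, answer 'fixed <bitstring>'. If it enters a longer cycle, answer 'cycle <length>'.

Step 0: 000
Step 1: G0=G0|G2=0|0=0 G1=NOT G1=NOT 0=1 G2=G2|G1=0|0=0 -> 010
Step 2: G0=G0|G2=0|0=0 G1=NOT G1=NOT 1=0 G2=G2|G1=0|1=1 -> 001
Step 3: G0=G0|G2=0|1=1 G1=NOT G1=NOT 0=1 G2=G2|G1=1|0=1 -> 111
Step 4: G0=G0|G2=1|1=1 G1=NOT G1=NOT 1=0 G2=G2|G1=1|1=1 -> 101
Step 5: G0=G0|G2=1|1=1 G1=NOT G1=NOT 0=1 G2=G2|G1=1|0=1 -> 111
Cycle of length 2 starting at step 3 -> no fixed point

Answer: cycle 2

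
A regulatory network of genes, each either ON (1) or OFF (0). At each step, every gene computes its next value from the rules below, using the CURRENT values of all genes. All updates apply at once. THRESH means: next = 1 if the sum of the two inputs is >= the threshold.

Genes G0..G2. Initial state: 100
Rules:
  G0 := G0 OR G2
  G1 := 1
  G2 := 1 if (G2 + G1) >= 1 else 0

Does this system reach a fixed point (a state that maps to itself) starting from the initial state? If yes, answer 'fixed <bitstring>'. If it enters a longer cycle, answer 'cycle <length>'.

Answer: fixed 111

Derivation:
Step 0: 100
Step 1: G0=G0|G2=1|0=1 G1=1(const) G2=(0+0>=1)=0 -> 110
Step 2: G0=G0|G2=1|0=1 G1=1(const) G2=(0+1>=1)=1 -> 111
Step 3: G0=G0|G2=1|1=1 G1=1(const) G2=(1+1>=1)=1 -> 111
Fixed point reached at step 2: 111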